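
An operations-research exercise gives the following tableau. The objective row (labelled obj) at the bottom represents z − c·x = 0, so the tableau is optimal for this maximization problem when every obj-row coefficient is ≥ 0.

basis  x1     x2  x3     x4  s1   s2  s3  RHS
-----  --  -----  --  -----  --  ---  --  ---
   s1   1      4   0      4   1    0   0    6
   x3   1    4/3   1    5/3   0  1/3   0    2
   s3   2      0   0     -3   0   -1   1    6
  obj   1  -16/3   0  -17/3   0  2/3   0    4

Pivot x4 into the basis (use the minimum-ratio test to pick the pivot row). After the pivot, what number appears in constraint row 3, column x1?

19/5

Ratio test on column x4 — row 1: 6/4 = 3/2; row 2: 2/(5/3) = 6/5; row 3: entry -3 ≤ 0. Minimum is 6/5 at row 2 (x3 leaves); pivot element 5/3.
Divide row 2 by 5/3; eliminate column x4 from the other rows.
Row 3 update in column x1: 2 − (-3)·(3/5) = 19/5.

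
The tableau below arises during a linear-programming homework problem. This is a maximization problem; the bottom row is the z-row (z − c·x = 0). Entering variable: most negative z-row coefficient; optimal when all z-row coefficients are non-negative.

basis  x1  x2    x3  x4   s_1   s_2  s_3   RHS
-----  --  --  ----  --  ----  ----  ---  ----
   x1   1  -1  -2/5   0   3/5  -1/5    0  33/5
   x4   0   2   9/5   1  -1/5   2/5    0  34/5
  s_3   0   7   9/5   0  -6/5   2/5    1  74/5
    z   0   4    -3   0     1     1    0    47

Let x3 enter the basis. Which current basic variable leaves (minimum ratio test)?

x4

Column x3 entries and ratios — x1: -2/5 ≤ 0, skip; x4: (34/5)/(9/5) = 34/9; s_3: (74/5)/(9/5) = 74/9.
Smallest ratio is 34/9 in the row of x4, so x4 leaves.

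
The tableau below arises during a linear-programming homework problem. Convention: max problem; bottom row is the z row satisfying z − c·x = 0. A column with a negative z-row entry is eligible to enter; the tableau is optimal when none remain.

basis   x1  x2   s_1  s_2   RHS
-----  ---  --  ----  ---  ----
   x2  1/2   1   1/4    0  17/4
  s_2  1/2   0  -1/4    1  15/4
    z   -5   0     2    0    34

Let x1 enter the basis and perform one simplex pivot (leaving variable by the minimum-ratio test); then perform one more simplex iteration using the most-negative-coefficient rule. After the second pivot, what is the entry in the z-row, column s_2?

Ratio test on column x1 — row 1: (17/4)/(1/2) = 17/2; row 2: (15/4)/(1/2) = 15/2. Minimum is 15/2 at row 2 (s_2 leaves); pivot element 1/2.
Divide row 2 by 1/2; eliminate column x1 from the other rows.
Second iteration: most negative z-row entry is -1/2 in column s_1, so s_1 enters.
Ratio test on column s_1 — row 1: (1/2)/(1/2) = 1; row 2: entry -1/2 ≤ 0. Minimum is 1 at row 1 (x2 leaves); pivot element 1/2.
Divide row 1 by 1/2; eliminate column s_1 from the other rows.
After both pivots, the entry at the z-row, column s_2 is 9.

9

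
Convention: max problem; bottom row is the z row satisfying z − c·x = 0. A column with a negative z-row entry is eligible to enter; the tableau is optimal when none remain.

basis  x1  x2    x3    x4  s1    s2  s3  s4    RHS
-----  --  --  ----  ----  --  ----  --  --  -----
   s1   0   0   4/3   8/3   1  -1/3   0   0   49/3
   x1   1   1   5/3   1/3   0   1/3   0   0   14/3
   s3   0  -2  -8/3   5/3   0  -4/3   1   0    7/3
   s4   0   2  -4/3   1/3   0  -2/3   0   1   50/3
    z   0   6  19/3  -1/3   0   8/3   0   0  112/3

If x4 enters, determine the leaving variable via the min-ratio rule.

s3

Column x4 entries and ratios — s1: (49/3)/(8/3) = 49/8; x1: (14/3)/(1/3) = 14; s3: (7/3)/(5/3) = 7/5; s4: (50/3)/(1/3) = 50.
Smallest ratio is 7/5 in the row of s3, so s3 leaves.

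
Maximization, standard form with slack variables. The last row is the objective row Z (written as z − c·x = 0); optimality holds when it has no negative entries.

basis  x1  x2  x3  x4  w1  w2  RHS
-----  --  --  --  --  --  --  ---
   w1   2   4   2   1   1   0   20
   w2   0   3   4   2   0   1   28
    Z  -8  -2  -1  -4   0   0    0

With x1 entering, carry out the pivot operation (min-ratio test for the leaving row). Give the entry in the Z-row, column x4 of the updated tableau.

Ratio test on column x1 — row 1: 20/2 = 10; row 2: entry 0 ≤ 0. Minimum is 10 at row 1 (w1 leaves); pivot element 2.
Divide row 1 by 2; eliminate column x1 from the other rows.
Z-row update in column x4: -4 − (-8)·(1/2) = 0.

0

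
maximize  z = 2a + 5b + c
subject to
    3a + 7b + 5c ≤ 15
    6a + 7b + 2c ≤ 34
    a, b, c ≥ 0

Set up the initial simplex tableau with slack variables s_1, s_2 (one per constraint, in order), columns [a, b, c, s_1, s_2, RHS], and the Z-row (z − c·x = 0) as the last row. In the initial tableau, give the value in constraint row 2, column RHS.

34

The RHS of constraint 2 is b_2 = 34.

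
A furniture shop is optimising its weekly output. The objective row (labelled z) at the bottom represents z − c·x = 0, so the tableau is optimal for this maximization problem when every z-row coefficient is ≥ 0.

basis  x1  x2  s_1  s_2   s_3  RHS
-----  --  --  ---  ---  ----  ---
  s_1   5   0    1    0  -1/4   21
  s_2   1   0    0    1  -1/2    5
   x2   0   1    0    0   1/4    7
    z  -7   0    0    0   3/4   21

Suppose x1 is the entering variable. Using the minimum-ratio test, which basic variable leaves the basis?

Column x1 entries and ratios — s_1: 21/5 = 21/5; s_2: 5/1 = 5; x2: 0 ≤ 0, skip.
Smallest ratio is 21/5 in the row of s_1, so s_1 leaves.

s_1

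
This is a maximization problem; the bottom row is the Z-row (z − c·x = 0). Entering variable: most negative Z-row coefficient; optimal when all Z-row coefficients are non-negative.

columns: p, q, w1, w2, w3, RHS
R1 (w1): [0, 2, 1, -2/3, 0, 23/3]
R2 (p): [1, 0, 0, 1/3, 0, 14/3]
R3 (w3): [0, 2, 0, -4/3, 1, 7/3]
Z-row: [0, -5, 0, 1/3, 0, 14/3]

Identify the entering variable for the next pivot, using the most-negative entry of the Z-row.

Negative Z-row entries: q: -5.
The most negative is -5 in column q, so q enters.

q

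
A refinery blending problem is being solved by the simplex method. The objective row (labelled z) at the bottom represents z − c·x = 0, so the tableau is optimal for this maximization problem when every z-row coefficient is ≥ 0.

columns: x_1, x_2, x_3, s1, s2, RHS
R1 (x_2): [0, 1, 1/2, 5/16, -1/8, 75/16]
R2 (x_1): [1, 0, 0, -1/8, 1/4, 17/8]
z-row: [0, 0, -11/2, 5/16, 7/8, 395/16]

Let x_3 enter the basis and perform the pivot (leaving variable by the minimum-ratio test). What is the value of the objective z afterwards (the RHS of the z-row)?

305/4

Ratio test on column x_3 — row 1: (75/16)/(1/2) = 75/8; row 2: entry 0 ≤ 0. Minimum is 75/8 at row 1 (x_2 leaves); pivot element 1/2.
Pivot on row 1; the z-row RHS becomes 395/16 − (-11/2)·(75/8) = 305/4.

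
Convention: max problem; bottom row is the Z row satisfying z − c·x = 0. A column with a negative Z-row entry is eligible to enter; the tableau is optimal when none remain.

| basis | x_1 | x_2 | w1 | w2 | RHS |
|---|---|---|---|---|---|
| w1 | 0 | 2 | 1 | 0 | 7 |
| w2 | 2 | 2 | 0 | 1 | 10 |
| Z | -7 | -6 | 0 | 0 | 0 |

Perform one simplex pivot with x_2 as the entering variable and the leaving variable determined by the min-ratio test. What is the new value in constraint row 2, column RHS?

3

Ratio test on column x_2 — row 1: 7/2 = 7/2; row 2: 10/2 = 5. Minimum is 7/2 at row 1 (w1 leaves); pivot element 2.
Divide row 1 by 2; eliminate column x_2 from the other rows.
Row 2 update in column RHS: 10 − 2·(7/2) = 3.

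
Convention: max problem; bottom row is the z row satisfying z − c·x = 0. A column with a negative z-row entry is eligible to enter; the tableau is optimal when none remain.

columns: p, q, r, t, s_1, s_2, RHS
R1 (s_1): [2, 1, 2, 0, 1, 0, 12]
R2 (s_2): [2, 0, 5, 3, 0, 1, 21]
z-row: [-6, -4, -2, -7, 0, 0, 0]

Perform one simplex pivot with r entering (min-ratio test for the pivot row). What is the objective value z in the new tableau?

42/5

Ratio test on column r — row 1: 12/2 = 6; row 2: 21/5 = 21/5. Minimum is 21/5 at row 2 (s_2 leaves); pivot element 5.
Pivot on row 2; the z-row RHS becomes 0 − (-2)·(21/5) = 42/5.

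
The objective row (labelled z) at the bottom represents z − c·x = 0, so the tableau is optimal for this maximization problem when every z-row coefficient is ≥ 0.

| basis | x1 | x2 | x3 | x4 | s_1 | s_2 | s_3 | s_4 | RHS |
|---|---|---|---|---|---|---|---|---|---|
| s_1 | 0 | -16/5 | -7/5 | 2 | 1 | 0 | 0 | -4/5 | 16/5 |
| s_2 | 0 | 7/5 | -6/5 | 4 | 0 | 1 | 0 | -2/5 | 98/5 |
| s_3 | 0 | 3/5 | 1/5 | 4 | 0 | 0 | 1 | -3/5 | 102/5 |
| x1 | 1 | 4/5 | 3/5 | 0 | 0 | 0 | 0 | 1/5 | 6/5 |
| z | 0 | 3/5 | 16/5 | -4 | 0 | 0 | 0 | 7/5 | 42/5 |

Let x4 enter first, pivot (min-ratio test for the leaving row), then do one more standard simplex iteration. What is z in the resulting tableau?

47/2

Ratio test on column x4 — row 1: (16/5)/2 = 8/5; row 2: (98/5)/4 = 49/10; row 3: (102/5)/4 = 51/10; row 4: entry 0 ≤ 0. Minimum is 8/5 at row 1 (s_1 leaves); pivot element 2.
Pivot on row 1; the z-row RHS becomes 42/5 − (-4)·(8/5) = 74/5.
Next entering variable (most negative z-row entry -29/5): x2.
Ratio test on column x2 — row 1: entry -8/5 ≤ 0; row 2: (66/5)/(39/5) = 22/13; row 3: 14/7 = 2; row 4: (6/5)/(4/5) = 3/2. Minimum is 3/2 at row 4 (x1 leaves); pivot element 4/5.
After the second pivot the z-row RHS is 74/5 − (-29/5)·(3/2) = 47/2.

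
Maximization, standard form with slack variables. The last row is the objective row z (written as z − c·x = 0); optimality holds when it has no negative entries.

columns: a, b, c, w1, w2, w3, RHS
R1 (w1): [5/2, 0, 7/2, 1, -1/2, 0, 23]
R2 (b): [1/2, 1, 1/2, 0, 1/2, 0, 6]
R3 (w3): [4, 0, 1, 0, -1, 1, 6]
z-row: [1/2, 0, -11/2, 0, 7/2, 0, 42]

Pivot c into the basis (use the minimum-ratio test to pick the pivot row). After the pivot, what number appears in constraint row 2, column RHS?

Ratio test on column c — row 1: 23/(7/2) = 46/7; row 2: 6/(1/2) = 12; row 3: 6/1 = 6. Minimum is 6 at row 3 (w3 leaves); pivot element 1.
Divide row 3 by 1; eliminate column c from the other rows.
Row 2 update in column RHS: 6 − (1/2)·6 = 3.

3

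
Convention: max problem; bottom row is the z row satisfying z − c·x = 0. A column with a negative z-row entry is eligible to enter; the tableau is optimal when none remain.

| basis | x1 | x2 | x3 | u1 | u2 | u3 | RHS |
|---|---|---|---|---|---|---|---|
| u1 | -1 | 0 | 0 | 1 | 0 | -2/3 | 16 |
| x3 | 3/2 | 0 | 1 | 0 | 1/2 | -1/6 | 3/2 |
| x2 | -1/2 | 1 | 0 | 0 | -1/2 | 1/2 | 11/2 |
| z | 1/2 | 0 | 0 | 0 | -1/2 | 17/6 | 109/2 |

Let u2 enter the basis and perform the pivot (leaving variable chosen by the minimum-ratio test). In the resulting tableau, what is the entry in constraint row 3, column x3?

Ratio test on column u2 — row 1: entry 0 ≤ 0; row 2: (3/2)/(1/2) = 3; row 3: entry -1/2 ≤ 0. Minimum is 3 at row 2 (x3 leaves); pivot element 1/2.
Divide row 2 by 1/2; eliminate column u2 from the other rows.
Row 3 update in column x3: 0 − (-1/2)·2 = 1.

1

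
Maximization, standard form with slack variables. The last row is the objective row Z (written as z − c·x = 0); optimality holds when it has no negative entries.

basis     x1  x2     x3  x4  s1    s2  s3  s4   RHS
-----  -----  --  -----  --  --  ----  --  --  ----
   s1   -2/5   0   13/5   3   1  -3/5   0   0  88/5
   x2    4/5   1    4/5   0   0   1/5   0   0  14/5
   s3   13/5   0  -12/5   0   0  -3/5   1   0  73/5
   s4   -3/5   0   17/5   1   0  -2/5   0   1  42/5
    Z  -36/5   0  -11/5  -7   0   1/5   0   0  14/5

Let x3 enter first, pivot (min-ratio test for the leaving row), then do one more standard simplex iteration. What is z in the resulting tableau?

Ratio test on column x3 — row 1: (88/5)/(13/5) = 88/13; row 2: (14/5)/(4/5) = 7/2; row 3: entry -12/5 ≤ 0; row 4: (42/5)/(17/5) = 42/17. Minimum is 42/17 at row 4 (s4 leaves); pivot element 17/5.
Pivot on row 4; the Z-row RHS becomes 14/5 − (-11/5)·(42/17) = 140/17.
Next entering variable (most negative Z-row entry -129/17): x1.
Ratio test on column x1 — row 1: (190/17)/(1/17) = 190; row 2: (14/17)/(16/17) = 7/8; row 3: (349/17)/(37/17) = 349/37; row 4: entry -3/17 ≤ 0. Minimum is 7/8 at row 2 (x2 leaves); pivot element 16/17.
After the second pivot the Z-row RHS is 140/17 − (-129/17)·(7/8) = 119/8.

119/8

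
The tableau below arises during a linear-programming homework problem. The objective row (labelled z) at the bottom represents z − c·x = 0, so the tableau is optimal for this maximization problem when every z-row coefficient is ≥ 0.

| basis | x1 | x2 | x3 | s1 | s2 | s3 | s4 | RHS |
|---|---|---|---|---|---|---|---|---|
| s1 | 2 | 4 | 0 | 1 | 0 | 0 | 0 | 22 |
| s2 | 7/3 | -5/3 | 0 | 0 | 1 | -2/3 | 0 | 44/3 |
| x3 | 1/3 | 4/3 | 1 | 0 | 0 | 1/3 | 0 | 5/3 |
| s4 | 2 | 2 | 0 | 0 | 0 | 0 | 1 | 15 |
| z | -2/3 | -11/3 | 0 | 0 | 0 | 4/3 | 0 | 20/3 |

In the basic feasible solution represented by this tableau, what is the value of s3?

0

s3 is not in the basis, so in the current basic feasible solution s3 = 0.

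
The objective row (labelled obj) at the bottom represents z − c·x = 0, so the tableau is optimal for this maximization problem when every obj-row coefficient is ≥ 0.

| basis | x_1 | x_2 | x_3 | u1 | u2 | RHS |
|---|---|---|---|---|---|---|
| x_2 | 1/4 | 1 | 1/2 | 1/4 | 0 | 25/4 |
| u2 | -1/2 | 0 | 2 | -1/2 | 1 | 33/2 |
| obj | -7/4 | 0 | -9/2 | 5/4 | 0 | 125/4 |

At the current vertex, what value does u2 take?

33/2

u2 is basic (row 2); its value is the RHS of that row, 33/2.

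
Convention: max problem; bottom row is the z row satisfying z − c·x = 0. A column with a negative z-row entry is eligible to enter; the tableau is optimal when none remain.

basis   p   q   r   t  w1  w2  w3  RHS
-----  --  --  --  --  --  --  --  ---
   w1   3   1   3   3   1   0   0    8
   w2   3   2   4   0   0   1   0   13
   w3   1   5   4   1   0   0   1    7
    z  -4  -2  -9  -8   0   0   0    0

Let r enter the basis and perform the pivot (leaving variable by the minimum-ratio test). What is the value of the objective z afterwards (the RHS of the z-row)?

63/4

Ratio test on column r — row 1: 8/3 = 8/3; row 2: 13/4 = 13/4; row 3: 7/4 = 7/4. Minimum is 7/4 at row 3 (w3 leaves); pivot element 4.
Pivot on row 3; the z-row RHS becomes 0 − (-9)·(7/4) = 63/4.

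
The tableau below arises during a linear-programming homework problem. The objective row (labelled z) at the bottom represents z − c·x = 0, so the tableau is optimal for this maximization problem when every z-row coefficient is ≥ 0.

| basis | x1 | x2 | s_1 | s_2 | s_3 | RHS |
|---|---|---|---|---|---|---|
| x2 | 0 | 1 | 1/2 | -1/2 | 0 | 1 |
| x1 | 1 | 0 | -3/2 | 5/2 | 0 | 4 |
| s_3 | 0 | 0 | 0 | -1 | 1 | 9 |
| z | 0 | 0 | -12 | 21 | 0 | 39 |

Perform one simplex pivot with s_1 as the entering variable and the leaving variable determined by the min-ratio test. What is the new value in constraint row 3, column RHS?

Ratio test on column s_1 — row 1: 1/(1/2) = 2; row 2: entry -3/2 ≤ 0; row 3: entry 0 ≤ 0. Minimum is 2 at row 1 (x2 leaves); pivot element 1/2.
Divide row 1 by 1/2; eliminate column s_1 from the other rows.
Row 3 update in column RHS: 9 − 0·2 = 9.

9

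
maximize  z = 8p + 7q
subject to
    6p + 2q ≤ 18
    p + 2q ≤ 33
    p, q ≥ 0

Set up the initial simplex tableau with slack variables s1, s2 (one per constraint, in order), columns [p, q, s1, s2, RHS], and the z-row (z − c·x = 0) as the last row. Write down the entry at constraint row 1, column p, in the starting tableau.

Constraint 1 has coefficient 6 on p.

6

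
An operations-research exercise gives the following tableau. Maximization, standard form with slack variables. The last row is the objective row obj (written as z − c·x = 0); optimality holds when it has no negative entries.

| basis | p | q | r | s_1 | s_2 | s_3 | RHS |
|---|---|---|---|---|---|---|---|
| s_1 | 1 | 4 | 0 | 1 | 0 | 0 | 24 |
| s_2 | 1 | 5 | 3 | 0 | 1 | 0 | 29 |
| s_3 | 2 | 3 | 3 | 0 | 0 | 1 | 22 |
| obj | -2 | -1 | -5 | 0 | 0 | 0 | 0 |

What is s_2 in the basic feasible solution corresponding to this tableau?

s_2 is basic (row 2); its value is the RHS of that row, 29.

29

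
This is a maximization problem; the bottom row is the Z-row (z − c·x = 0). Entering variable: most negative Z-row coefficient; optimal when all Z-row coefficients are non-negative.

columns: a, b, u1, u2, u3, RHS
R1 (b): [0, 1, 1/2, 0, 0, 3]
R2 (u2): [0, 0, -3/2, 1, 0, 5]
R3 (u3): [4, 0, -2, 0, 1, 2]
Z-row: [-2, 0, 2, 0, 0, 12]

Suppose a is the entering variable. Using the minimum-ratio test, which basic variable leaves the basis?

u3

Column a entries and ratios — b: 0 ≤ 0, skip; u2: 0 ≤ 0, skip; u3: 2/4 = 1/2.
Smallest ratio is 1/2 in the row of u3, so u3 leaves.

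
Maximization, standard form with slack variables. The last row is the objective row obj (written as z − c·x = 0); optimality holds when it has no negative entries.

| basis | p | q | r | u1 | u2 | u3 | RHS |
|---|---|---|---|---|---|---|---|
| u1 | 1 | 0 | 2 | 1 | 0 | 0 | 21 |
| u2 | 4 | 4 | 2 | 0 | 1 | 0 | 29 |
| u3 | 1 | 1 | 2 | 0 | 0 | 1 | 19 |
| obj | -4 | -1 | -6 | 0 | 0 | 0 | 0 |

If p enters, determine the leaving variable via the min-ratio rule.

u2

Column p entries and ratios — u1: 21/1 = 21; u2: 29/4 = 29/4; u3: 19/1 = 19.
Smallest ratio is 29/4 in the row of u2, so u2 leaves.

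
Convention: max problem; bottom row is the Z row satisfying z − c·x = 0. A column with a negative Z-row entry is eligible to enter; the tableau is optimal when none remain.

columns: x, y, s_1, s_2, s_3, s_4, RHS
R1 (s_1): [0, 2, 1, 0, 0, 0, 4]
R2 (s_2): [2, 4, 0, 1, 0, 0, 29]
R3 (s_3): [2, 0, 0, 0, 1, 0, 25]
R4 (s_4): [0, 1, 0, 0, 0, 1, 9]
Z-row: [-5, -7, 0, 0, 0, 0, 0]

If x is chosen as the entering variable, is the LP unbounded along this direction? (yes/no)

Column x has positive entries in row(s) 2, 3, so the ratio test bounds it — not unbounded.

no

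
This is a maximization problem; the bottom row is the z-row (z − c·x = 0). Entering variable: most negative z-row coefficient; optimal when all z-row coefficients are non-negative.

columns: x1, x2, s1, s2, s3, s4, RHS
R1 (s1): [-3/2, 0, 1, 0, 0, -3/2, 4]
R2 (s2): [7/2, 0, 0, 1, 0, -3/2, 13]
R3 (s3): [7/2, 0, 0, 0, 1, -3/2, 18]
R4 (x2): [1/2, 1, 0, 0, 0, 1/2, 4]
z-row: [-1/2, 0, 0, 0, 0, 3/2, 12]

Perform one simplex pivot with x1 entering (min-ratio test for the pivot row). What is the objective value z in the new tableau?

Ratio test on column x1 — row 1: entry -3/2 ≤ 0; row 2: 13/(7/2) = 26/7; row 3: 18/(7/2) = 36/7; row 4: 4/(1/2) = 8. Minimum is 26/7 at row 2 (s2 leaves); pivot element 7/2.
Pivot on row 2; the z-row RHS becomes 12 − (-1/2)·(26/7) = 97/7.

97/7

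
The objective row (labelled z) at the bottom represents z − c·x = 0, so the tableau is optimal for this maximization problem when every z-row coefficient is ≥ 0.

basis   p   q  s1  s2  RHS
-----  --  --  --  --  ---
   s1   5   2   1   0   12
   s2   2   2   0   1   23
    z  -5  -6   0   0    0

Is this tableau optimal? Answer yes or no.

no

The z-row has a negative entry -6 in column q, so it is not optimal.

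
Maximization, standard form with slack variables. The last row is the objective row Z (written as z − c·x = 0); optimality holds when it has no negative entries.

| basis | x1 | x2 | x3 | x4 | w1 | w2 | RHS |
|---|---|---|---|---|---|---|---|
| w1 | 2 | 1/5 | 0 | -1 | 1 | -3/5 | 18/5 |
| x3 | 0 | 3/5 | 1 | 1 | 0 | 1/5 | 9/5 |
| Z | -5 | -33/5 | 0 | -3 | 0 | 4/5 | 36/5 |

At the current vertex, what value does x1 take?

x1 is not in the basis, so in the current basic feasible solution x1 = 0.

0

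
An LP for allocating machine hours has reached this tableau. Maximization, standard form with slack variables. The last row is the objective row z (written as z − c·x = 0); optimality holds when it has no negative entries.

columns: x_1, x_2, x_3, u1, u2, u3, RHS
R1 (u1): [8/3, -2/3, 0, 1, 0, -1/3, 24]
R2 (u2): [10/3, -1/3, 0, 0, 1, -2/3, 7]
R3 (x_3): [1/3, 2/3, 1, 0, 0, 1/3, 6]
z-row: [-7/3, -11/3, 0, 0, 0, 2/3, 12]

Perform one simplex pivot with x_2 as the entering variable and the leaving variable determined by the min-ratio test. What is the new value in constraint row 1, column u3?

0

Ratio test on column x_2 — row 1: entry -2/3 ≤ 0; row 2: entry -1/3 ≤ 0; row 3: 6/(2/3) = 9. Minimum is 9 at row 3 (x_3 leaves); pivot element 2/3.
Divide row 3 by 2/3; eliminate column x_2 from the other rows.
Row 1 update in column u3: -1/3 − (-2/3)·(1/2) = 0.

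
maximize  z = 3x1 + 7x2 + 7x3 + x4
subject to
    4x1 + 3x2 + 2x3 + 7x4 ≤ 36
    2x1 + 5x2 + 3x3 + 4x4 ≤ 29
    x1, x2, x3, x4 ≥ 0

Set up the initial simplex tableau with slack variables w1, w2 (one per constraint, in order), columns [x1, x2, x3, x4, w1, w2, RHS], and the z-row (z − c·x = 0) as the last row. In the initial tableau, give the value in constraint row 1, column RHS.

The RHS of constraint 1 is b_1 = 36.

36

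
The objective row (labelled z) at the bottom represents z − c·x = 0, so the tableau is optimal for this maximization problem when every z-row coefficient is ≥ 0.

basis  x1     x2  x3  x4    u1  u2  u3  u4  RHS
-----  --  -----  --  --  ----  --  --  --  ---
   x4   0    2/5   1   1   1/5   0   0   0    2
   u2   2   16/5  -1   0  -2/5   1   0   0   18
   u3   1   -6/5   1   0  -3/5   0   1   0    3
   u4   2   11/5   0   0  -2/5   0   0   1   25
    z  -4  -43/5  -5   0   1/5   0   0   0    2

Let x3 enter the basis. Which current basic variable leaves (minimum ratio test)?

Column x3 entries and ratios — x4: 2/1 = 2; u2: -1 ≤ 0, skip; u3: 3/1 = 3; u4: 0 ≤ 0, skip.
Smallest ratio is 2 in the row of x4, so x4 leaves.

x4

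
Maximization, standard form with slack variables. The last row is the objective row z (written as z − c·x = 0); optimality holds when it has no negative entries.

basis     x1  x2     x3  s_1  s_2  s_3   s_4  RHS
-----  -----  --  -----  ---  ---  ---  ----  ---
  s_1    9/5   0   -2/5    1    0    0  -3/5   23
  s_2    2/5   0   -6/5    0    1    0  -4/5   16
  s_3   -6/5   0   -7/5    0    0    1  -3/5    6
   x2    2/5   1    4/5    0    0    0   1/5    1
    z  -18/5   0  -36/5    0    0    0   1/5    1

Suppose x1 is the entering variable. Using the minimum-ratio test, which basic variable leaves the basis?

Column x1 entries and ratios — s_1: 23/(9/5) = 115/9; s_2: 16/(2/5) = 40; s_3: -6/5 ≤ 0, skip; x2: 1/(2/5) = 5/2.
Smallest ratio is 5/2 in the row of x2, so x2 leaves.

x2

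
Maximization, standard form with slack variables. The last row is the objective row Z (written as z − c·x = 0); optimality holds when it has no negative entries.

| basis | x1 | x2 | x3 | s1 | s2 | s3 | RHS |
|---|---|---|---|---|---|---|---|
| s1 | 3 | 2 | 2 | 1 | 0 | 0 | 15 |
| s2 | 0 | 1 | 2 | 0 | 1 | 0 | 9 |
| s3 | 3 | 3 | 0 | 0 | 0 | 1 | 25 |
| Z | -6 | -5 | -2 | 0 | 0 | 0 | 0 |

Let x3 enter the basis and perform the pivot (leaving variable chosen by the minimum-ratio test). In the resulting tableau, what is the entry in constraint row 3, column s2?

0

Ratio test on column x3 — row 1: 15/2 = 15/2; row 2: 9/2 = 9/2; row 3: entry 0 ≤ 0. Minimum is 9/2 at row 2 (s2 leaves); pivot element 2.
Divide row 2 by 2; eliminate column x3 from the other rows.
Row 3 update in column s2: 0 − 0·(1/2) = 0.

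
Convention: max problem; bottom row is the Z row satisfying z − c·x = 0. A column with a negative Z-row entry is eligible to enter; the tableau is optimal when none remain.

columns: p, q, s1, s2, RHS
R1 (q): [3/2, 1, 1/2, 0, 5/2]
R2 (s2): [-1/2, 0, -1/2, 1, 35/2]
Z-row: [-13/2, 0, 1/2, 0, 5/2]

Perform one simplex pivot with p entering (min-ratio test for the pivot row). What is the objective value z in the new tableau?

40/3

Ratio test on column p — row 1: (5/2)/(3/2) = 5/3; row 2: entry -1/2 ≤ 0. Minimum is 5/3 at row 1 (q leaves); pivot element 3/2.
Pivot on row 1; the Z-row RHS becomes 5/2 − (-13/2)·(5/3) = 40/3.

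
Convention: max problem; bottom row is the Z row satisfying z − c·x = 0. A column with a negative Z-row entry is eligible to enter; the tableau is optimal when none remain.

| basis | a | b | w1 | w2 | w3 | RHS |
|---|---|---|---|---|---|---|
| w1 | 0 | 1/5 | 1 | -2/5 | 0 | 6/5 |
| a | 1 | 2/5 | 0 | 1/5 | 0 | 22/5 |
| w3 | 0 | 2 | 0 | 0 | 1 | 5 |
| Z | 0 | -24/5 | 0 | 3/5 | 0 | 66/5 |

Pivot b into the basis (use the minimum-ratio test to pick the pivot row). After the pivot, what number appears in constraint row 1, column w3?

-1/10

Ratio test on column b — row 1: (6/5)/(1/5) = 6; row 2: (22/5)/(2/5) = 11; row 3: 5/2 = 5/2. Minimum is 5/2 at row 3 (w3 leaves); pivot element 2.
Divide row 3 by 2; eliminate column b from the other rows.
Row 1 update in column w3: 0 − (1/5)·(1/2) = -1/10.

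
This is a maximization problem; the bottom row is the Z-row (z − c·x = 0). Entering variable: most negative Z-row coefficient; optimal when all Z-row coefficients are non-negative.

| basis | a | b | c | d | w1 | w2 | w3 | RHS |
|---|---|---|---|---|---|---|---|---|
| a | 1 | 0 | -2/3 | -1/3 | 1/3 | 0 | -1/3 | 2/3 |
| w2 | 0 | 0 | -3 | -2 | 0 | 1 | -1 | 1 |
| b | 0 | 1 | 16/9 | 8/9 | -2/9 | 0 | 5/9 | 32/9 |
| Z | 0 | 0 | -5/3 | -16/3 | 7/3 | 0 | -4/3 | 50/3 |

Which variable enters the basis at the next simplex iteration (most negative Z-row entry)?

d

Negative Z-row entries: c: -5/3, d: -16/3, w3: -4/3.
The most negative is -16/3 in column d, so d enters.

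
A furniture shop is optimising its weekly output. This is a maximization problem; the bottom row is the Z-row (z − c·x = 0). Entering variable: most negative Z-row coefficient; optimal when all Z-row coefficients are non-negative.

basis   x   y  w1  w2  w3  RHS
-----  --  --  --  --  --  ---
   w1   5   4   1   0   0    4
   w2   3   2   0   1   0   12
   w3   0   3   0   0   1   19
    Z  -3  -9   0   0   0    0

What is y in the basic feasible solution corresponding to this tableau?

y is not in the basis, so in the current basic feasible solution y = 0.

0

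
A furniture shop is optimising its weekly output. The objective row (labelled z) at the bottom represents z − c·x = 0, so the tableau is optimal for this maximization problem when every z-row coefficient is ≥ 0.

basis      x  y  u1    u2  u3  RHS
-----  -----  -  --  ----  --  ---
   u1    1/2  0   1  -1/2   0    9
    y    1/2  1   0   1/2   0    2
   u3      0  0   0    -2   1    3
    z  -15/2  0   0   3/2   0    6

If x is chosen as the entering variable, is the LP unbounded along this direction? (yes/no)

no

Column x has positive entries in row(s) 1, 2, so the ratio test bounds it — not unbounded.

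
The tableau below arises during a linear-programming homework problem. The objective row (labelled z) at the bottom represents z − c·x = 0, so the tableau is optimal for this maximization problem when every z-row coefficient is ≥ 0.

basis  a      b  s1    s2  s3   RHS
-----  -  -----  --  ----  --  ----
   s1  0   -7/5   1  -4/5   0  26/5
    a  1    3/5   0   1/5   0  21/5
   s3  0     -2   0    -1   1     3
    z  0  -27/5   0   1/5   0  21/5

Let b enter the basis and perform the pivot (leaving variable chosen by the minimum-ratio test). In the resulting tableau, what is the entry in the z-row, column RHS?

42

Ratio test on column b — row 1: entry -7/5 ≤ 0; row 2: (21/5)/(3/5) = 7; row 3: entry -2 ≤ 0. Minimum is 7 at row 2 (a leaves); pivot element 3/5.
Divide row 2 by 3/5; eliminate column b from the other rows.
z-row update in column RHS: 21/5 − (-27/5)·7 = 42.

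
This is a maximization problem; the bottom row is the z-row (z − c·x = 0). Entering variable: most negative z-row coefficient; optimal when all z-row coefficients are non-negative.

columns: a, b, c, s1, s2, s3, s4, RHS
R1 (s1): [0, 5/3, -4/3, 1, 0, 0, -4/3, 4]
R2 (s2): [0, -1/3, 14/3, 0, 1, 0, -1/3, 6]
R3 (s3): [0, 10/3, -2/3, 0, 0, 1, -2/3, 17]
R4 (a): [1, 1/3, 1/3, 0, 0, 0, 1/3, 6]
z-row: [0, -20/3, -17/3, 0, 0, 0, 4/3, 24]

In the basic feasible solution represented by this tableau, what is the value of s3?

s3 is basic (row 3); its value is the RHS of that row, 17.

17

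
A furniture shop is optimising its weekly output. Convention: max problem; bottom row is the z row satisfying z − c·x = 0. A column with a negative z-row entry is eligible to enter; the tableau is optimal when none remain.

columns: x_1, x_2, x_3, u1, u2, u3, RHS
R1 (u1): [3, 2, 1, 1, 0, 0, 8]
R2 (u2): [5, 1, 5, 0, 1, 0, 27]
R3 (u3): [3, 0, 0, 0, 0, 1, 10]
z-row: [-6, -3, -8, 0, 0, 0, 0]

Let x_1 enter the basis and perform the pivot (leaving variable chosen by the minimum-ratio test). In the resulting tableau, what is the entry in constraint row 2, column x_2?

Ratio test on column x_1 — row 1: 8/3 = 8/3; row 2: 27/5 = 27/5; row 3: 10/3 = 10/3. Minimum is 8/3 at row 1 (u1 leaves); pivot element 3.
Divide row 1 by 3; eliminate column x_1 from the other rows.
Row 2 update in column x_2: 1 − 5·(2/3) = -7/3.

-7/3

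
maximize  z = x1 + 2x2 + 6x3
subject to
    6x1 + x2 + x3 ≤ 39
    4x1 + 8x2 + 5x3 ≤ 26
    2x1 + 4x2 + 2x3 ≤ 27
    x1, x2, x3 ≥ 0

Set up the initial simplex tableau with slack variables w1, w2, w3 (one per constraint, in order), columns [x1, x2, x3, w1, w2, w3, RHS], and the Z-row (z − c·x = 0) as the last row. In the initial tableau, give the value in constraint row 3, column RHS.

The RHS of constraint 3 is b_3 = 27.

27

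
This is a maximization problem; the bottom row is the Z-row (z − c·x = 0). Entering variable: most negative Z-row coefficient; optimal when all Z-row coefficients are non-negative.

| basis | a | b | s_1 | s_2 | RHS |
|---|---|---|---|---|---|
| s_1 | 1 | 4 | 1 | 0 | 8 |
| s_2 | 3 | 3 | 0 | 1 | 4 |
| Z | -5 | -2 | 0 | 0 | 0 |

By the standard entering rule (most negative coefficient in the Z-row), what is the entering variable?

Negative Z-row entries: a: -5, b: -2.
The most negative is -5 in column a, so a enters.

a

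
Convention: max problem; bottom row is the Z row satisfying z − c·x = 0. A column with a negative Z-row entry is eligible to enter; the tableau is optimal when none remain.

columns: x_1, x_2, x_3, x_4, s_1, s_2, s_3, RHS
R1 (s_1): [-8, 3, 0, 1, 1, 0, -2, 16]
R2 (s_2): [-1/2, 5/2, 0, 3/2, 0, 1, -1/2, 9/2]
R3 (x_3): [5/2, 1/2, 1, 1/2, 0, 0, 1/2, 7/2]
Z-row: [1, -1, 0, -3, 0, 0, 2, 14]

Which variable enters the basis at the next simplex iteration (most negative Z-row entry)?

x_4

Negative Z-row entries: x_2: -1, x_4: -3.
The most negative is -3 in column x_4, so x_4 enters.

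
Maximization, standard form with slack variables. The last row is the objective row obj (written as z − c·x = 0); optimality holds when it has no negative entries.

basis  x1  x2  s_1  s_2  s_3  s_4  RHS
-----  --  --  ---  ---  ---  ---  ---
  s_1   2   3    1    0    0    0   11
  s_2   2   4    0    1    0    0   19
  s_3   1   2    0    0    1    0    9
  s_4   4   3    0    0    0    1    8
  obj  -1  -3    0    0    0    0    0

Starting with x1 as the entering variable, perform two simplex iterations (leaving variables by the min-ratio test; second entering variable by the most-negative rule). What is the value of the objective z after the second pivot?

8

Ratio test on column x1 — row 1: 11/2 = 11/2; row 2: 19/2 = 19/2; row 3: 9/1 = 9; row 4: 8/4 = 2. Minimum is 2 at row 4 (s_4 leaves); pivot element 4.
Pivot on row 4; the obj-row RHS becomes 0 − (-1)·2 = 2.
Next entering variable (most negative obj-row entry -9/4): x2.
Ratio test on column x2 — row 1: 7/(3/2) = 14/3; row 2: 15/(5/2) = 6; row 3: 7/(5/4) = 28/5; row 4: 2/(3/4) = 8/3. Minimum is 8/3 at row 4 (x1 leaves); pivot element 3/4.
After the second pivot the obj-row RHS is 2 − (-9/4)·(8/3) = 8.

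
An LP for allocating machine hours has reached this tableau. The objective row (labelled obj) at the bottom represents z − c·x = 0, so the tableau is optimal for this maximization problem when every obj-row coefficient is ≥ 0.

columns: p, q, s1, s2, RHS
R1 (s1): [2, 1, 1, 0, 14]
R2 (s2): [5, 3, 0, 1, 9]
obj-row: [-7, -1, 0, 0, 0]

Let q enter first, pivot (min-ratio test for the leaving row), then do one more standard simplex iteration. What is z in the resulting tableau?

Ratio test on column q — row 1: 14/1 = 14; row 2: 9/3 = 3. Minimum is 3 at row 2 (s2 leaves); pivot element 3.
Pivot on row 2; the obj-row RHS becomes 0 − (-1)·3 = 3.
Next entering variable (most negative obj-row entry -16/3): p.
Ratio test on column p — row 1: 11/(1/3) = 33; row 2: 3/(5/3) = 9/5. Minimum is 9/5 at row 2 (q leaves); pivot element 5/3.
After the second pivot the obj-row RHS is 3 − (-16/3)·(9/5) = 63/5.

63/5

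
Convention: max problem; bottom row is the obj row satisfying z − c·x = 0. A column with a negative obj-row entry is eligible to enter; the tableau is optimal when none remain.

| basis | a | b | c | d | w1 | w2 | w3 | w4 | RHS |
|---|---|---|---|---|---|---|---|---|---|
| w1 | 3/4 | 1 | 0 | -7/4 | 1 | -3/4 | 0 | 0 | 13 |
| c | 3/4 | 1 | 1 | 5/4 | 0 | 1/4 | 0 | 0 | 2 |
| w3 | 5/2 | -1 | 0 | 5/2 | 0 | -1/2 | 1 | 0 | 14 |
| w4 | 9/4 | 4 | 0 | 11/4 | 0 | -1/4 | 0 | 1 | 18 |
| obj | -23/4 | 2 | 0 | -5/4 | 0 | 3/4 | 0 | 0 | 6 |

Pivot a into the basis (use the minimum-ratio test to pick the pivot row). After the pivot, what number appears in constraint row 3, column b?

-13/3

Ratio test on column a — row 1: 13/(3/4) = 52/3; row 2: 2/(3/4) = 8/3; row 3: 14/(5/2) = 28/5; row 4: 18/(9/4) = 8. Minimum is 8/3 at row 2 (c leaves); pivot element 3/4.
Divide row 2 by 3/4; eliminate column a from the other rows.
Row 3 update in column b: -1 − (5/2)·(4/3) = -13/3.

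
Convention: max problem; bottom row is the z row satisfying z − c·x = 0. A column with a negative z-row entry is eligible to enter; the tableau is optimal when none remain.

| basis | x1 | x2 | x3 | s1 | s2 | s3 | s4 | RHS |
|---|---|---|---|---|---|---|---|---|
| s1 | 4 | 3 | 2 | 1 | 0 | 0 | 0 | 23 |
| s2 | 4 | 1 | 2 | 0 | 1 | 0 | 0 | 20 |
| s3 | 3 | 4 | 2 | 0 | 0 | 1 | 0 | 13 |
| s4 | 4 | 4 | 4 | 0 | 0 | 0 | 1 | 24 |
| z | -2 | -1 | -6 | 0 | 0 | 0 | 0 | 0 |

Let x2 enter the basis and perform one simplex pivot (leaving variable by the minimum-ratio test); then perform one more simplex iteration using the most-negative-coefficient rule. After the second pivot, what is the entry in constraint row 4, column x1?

Ratio test on column x2 — row 1: 23/3 = 23/3; row 2: 20/1 = 20; row 3: 13/4 = 13/4; row 4: 24/4 = 6. Minimum is 13/4 at row 3 (s3 leaves); pivot element 4.
Divide row 3 by 4; eliminate column x2 from the other rows.
Second iteration: most negative z-row entry is -11/2 in column x3, so x3 enters.
Ratio test on column x3 — row 1: (53/4)/(1/2) = 53/2; row 2: (67/4)/(3/2) = 67/6; row 3: (13/4)/(1/2) = 13/2; row 4: 11/2 = 11/2. Minimum is 11/2 at row 4 (s4 leaves); pivot element 2.
Divide row 4 by 2; eliminate column x3 from the other rows.
After both pivots, the entry at constraint row 4, column x1 is 1/2.

1/2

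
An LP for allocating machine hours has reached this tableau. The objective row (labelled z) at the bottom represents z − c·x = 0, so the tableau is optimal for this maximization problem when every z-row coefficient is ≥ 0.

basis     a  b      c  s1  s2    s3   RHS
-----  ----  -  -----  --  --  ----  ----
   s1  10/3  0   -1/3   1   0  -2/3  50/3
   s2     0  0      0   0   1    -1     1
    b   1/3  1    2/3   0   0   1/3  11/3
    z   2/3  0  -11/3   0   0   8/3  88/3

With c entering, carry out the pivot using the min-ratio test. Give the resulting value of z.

99/2

Ratio test on column c — row 1: entry -1/3 ≤ 0; row 2: entry 0 ≤ 0; row 3: (11/3)/(2/3) = 11/2. Minimum is 11/2 at row 3 (b leaves); pivot element 2/3.
Pivot on row 3; the z-row RHS becomes 88/3 − (-11/3)·(11/2) = 99/2.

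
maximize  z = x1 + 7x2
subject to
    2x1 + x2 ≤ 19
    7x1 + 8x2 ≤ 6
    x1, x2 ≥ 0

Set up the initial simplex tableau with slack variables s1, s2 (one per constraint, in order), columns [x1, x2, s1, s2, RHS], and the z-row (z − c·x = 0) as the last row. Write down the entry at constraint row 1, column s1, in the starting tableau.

1

Slack s1 belongs to constraint 1; its column is the unit vector e_1, so the entry in row 1 is 1.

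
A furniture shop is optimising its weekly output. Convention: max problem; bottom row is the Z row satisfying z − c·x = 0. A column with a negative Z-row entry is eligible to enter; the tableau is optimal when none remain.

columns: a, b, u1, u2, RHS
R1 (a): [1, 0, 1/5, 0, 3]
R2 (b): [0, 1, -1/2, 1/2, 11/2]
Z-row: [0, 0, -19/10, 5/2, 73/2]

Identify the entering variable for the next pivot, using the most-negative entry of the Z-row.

u1

Negative Z-row entries: u1: -19/10.
The most negative is -19/10 in column u1, so u1 enters.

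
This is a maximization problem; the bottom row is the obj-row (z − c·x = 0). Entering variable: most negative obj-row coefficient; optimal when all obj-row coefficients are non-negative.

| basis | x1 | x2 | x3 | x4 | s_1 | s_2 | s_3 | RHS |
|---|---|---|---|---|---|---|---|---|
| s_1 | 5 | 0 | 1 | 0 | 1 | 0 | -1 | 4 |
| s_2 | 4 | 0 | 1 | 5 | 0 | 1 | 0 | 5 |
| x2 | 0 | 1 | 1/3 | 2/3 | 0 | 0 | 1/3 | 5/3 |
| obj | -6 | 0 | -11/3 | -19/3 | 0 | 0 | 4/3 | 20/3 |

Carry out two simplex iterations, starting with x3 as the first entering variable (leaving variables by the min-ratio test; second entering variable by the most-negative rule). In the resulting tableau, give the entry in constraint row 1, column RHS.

4

Ratio test on column x3 — row 1: 4/1 = 4; row 2: 5/1 = 5; row 3: (5/3)/(1/3) = 5. Minimum is 4 at row 1 (s_1 leaves); pivot element 1.
Divide row 1 by 1; eliminate column x3 from the other rows.
Second iteration: most negative obj-row entry is -19/3 in column x4, so x4 enters.
Ratio test on column x4 — row 1: entry 0 ≤ 0; row 2: 1/5 = 1/5; row 3: (1/3)/(2/3) = 1/2. Minimum is 1/5 at row 2 (s_2 leaves); pivot element 5.
Divide row 2 by 5; eliminate column x4 from the other rows.
After both pivots, the entry at constraint row 1, column RHS is 4.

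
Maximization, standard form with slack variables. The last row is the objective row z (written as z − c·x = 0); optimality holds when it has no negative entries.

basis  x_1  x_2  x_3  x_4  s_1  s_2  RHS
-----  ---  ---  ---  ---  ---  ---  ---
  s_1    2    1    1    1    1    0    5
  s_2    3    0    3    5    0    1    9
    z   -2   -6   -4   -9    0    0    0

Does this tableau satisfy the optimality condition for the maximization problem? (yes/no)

no

The z-row has a negative entry -9 in column x_4, so it is not optimal.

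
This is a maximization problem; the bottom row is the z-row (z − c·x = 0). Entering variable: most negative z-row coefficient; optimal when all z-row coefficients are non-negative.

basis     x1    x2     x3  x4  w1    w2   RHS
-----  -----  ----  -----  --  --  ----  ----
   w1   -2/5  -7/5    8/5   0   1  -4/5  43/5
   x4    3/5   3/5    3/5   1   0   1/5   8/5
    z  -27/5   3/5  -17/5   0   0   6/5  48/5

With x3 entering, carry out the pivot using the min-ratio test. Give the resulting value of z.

Ratio test on column x3 — row 1: (43/5)/(8/5) = 43/8; row 2: (8/5)/(3/5) = 8/3. Minimum is 8/3 at row 2 (x4 leaves); pivot element 3/5.
Pivot on row 2; the z-row RHS becomes 48/5 − (-17/5)·(8/3) = 56/3.

56/3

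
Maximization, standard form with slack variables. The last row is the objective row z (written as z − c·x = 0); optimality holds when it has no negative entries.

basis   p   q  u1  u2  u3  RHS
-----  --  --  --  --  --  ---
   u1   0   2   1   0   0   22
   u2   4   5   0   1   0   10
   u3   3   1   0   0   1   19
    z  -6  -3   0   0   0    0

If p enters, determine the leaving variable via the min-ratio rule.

Column p entries and ratios — u1: 0 ≤ 0, skip; u2: 10/4 = 5/2; u3: 19/3 = 19/3.
Smallest ratio is 5/2 in the row of u2, so u2 leaves.

u2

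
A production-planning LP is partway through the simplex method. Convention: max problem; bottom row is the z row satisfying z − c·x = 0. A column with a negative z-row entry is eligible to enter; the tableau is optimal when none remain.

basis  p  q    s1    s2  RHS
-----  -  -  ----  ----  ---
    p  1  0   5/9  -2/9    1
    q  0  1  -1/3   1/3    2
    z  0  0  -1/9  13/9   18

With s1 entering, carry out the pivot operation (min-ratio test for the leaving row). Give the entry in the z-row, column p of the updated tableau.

Ratio test on column s1 — row 1: 1/(5/9) = 9/5; row 2: entry -1/3 ≤ 0. Minimum is 9/5 at row 1 (p leaves); pivot element 5/9.
Divide row 1 by 5/9; eliminate column s1 from the other rows.
z-row update in column p: 0 − (-1/9)·(9/5) = 1/5.

1/5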